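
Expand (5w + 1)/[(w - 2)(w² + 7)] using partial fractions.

At w=2: A = (5·2 + 1)/(2² + 7) = 1. B = -A = -1, C = 5 - 2·A = 3
Result: 1/(w - 2) - (w - 3)/(w² + 7)


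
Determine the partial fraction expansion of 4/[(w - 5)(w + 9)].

4/(w - 5)(w + 9) = α/(w - 5) + β/(w + 9). α = 4/(5 + 9) = 2/7, β = 4/(-9 - 5) = -2/7
Result: (2/7)/(w - 5) - (2/7)/(w + 9)


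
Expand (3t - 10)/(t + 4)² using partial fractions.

(3t - 10) = P(t + 4) + Q. At t = -4: Q = 3·(-4) - 10 = -22. Coeff of t: P = 3
Result: 3/(t + 4) - 22/(t + 4)²


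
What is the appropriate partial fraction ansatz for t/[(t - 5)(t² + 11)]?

Linear + irreducible quadratic: α/(t - 5) + (βt + γ)/(t² + 11)


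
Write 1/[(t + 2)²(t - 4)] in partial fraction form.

Cover-up at t=4: γ = 1/(4 + 2)² = 1/36. Cover-up at t=-2: β = 1/(-2 - 4) = -1/6. Comparing t² coeff: α = -γ = -1/36
Result: (-1/36)/(t + 2) - (1/6)/(t + 2)² + (1/36)/(t - 4)


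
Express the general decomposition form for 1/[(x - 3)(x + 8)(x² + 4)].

Two linear + quadratic: A/(x - 3) + B/(x + 8) + (Cx + D)/(x² + 4)


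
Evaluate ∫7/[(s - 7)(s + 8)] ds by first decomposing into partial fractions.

Decompose: 7/[(s - 7)(s + 8)] = (7/15)/(s - 7) - (7/15)/(s + 8). Integrate each term: (7/15) ln|(s - 7)| - (7/15) ln|(s + 8)| + C


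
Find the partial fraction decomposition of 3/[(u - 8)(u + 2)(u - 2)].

Using cover-up method: A = 1/20, B = 3/40, C = -1/8
Result: (1/20)/(u - 8) + (3/40)/(u + 2) - (1/8)/(u - 2)


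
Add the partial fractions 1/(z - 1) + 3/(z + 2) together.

Common denominator (z - 1)(z + 2). Numerator: 1(z + 2) + 3(z - 1) = (z + 2) + (3z - 3) = 4z - 1
Result: (4z - 1)/[(z - 1)(z + 2)]


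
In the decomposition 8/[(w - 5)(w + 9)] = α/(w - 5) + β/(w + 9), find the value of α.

Cover-up at w = 5: α = 8/(5 + 9) = 8/14 = 4/7


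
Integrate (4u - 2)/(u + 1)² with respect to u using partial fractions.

Decompose: A = 4, B = 4·(-1) - 2 = -6, so (4u - 2)/(u + 1)² = 4/(u + 1) - 6/(u + 1)². Integrate: ∫ A/(u + 1) du = 4 ln|(u + 1)|; ∫ B/(u + 1)² du = 6/(u + 1). Sum: 4 ln|(u + 1)| + 6/(u + 1) + C


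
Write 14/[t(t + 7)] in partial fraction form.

14/t(t + 7) = A/t + B/(t + 7). A = 14/(0 + 7) = 2, B = 14/(-7 - 0) = -2
Result: 2/t - 2/(t + 7)


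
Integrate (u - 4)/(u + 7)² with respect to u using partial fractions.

Decompose: P = 1, Q = 1·(-7) - 4 = -11, so (u - 4)/(u + 7)² = 1/(u + 7) - 11/(u + 7)². Integrate: ∫ P/(u + 7) du = ln|(u + 7)|; ∫ Q/(u + 7)² du = 11/(u + 7). Sum: ln|(u + 7)| + 11/(u + 7) + C


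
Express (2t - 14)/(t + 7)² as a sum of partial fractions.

(2t - 14) = α(t + 7) + β. At t = -7: β = 2·(-7) - 14 = -28. Coeff of t: α = 2
Result: 2/(t + 7) - 28/(t + 7)²


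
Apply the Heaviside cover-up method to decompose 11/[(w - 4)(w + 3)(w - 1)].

Cover (w - 4), w=4: A = 11/[(4 + 3)(4 - 1)] = 11/21. Cover (w + 3), w=-3: B = 11/[(-3 - 4)(-3 - 1)] = 11/28. Cover (w - 1), w=1: C = 11/[(1 - 4)(1 + 3)] = -11/12.
Result: (11/21)/(w - 4) + (11/28)/(w + 3) - (11/12)/(w - 1)


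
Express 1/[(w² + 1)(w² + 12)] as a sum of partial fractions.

Coefficient matching gives α = γ = 0, β = 1/(12-1) = 1/11, δ = -β = -1/11
Result: (1/11)/(w² + 1) - (1/11)/(w² + 12)


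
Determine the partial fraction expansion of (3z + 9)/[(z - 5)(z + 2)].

At z=5: P = (3·5 + 9)/(5 + 2) = 24/7. At z=-2: Q = (3·(-2) + 9)/(-2 - 5) = -3/7
Result: (24/7)/(z - 5) - (3/7)/(z + 2)


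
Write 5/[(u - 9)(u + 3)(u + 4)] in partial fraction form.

Using cover-up method: P = 5/156, Q = -5/12, R = 5/13
Result: (5/156)/(u - 9) - (5/12)/(u + 3) + (5/13)/(u + 4)


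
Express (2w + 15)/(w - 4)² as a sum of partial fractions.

(2w + 15) = P(w - 4) + Q. At w = 4: Q = 2·4 + 15 = 23. Coeff of w: P = 2
Result: 2/(w - 4) + 23/(w - 4)²


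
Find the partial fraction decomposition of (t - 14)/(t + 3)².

(t - 14) = P(t + 3) + Q. At t = -3: Q = 1·(-3) - 14 = -17. Coeff of t: P = 1
Result: 1/(t + 3) - 17/(t + 3)²


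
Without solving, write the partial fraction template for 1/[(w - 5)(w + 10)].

Distinct linear factors: A/(w - 5) + B/(w + 10)


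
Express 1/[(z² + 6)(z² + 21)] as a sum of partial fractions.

Coefficient matching gives α = γ = 0, β = 1/(21-6) = 1/15, δ = -β = -1/15
Result: (1/15)/(z² + 6) - (1/15)/(z² + 21)


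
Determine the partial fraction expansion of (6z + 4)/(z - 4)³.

(6z + 4) = α(z - 4)² + β(z - 4) + γ. At z = 4: γ = 6·4 + 4 = 28. Coefficients: α = 0, β = 6
Result: 6/(z - 4)² + 28/(z - 4)³


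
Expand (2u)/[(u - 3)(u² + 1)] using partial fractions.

At u=3: A = (2·3 + 0)/(3² + 1) = 3/5. B = -A = -3/5, C = 2 - 3·A = 1/5
Result: (3/5)/(u - 3) - ((3/5)u - 1/5)/(u² + 1)


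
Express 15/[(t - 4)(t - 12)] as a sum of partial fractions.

15/(t - 4)(t - 12) = α/(t - 4) + β/(t - 12). α = 15/(4 - 12) = -15/8, β = 15/(12 - 4) = 15/8
Result: (-15/8)/(t - 4) + (15/8)/(t - 12)


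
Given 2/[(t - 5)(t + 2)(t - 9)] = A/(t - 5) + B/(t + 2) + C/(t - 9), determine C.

Cover-up at t = 9: C = 2/[(9 - 5)(9 + 2)] = 2/[(4)(11)] = 2/44 = 1/22


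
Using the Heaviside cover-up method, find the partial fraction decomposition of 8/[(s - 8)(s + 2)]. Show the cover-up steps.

Cover (s - 8): set s=8, get A = 8/(8 + 2) = 4/5. Cover (s + 2): set s=-2, get B = 8/(-2 - 8) = -4/5.
Result: (4/5)/(s - 8) - (4/5)/(s + 2)


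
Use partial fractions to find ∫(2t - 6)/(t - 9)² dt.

Decompose: P = 2, Q = 2·9 - 6 = 12, so (2t - 6)/(t - 9)² = 2/(t - 9) + 12/(t - 9)². Integrate: ∫ P/(t - 9) dt = 2 ln|(t - 9)|; ∫ Q/(t - 9)² dt = -12/(t - 9). Sum: 2 ln|(t - 9)| - 12/(t - 9) + C


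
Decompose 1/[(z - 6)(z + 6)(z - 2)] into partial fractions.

Using cover-up method: α = 1/48, β = 1/96, γ = -1/32
Result: (1/48)/(z - 6) + (1/96)/(z + 6) - (1/32)/(z - 2)


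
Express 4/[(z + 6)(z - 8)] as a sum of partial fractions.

4/(z + 6)(z - 8) = P/(z + 6) + Q/(z - 8). P = 4/(-6 - 8) = -2/7, Q = 4/(8 + 6) = 2/7
Result: (-2/7)/(z + 6) + (2/7)/(z - 8)


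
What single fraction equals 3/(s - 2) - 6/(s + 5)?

Common denominator (s - 2)(s + 5). Numerator: 3(s + 5) - 6(s - 2) = (3s + 15) - (6s - 12) = -3s + 27
Result: (-3s + 27)/[(s - 2)(s + 5)]


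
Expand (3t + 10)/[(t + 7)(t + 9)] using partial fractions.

At t=-7: P = (3·(-7) + 10)/(-7 + 9) = -11/2. At t=-9: Q = (3·(-9) + 10)/(-9 + 7) = 17/2
Result: (-11/2)/(t + 7) + (17/2)/(t + 9)


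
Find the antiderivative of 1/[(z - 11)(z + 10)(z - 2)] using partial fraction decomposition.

Cover-up: α = 1/189, β = 1/252, γ = -1/108. Decomposition: (1/189)/(z - 11) + (1/252)/(z + 10) - (1/108)/(z - 2). Integrate each term: (1/189) ln|(z - 11)| + (1/252) ln|(z + 10)| - (1/108) ln|(z - 2)| + C


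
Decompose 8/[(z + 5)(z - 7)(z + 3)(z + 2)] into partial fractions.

Using Heaviside cover-up: (-1/9)/(z + 5) + (1/135)/(z - 7) + (2/5)/(z + 3) - (8/27)/(z + 2)


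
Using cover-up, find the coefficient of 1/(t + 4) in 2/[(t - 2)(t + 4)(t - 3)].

Cover (t + 4), set t=-4: 2/[(-4 - 2)(-4 - 3)] = 1/21


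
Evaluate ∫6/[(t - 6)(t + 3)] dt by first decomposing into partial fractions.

Decompose: 6/[(t - 6)(t + 3)] = (2/3)/(t - 6) - (2/3)/(t + 3). Integrate each term: (2/3) ln|(t - 6)| - (2/3) ln|(t + 3)| + C


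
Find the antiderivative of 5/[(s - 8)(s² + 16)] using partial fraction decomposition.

Cover-up at s=8: A = 5/(8²+16) = 1/16. Coeff matching: B = -1/16, C = -1/2. Decomposition: (1/16)/(s - 8) - ((1/16)s + 1/2)/(s² + 16). Integrate: linear → ln, quadratic → (1/2)ln + arctan: (1/16) ln|(s - 8)| - (1/32) ln(s² + 16) - (1/8) arctan(s/4) + C


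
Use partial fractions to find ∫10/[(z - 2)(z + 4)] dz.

Decompose: 10/[(z - 2)(z + 4)] = (5/3)/(z - 2) - (5/3)/(z + 4). Integrate each term: (5/3) ln|(z - 2)| - (5/3) ln|(z + 4)| + C


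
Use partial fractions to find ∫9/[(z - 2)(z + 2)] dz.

Decompose: 9/[(z - 2)(z + 2)] = (9/4)/(z - 2) - (9/4)/(z + 2). Integrate each term: (9/4) ln|(z - 2)| - (9/4) ln|(z + 2)| + C


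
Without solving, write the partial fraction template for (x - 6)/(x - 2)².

Repeated linear factor: P/(x - 2) + Q/(x - 2)²


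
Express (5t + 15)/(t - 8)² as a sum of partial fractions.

(5t + 15) = A(t - 8) + B. At t = 8: B = 5·8 + 15 = 55. Coeff of t: A = 5
Result: 5/(t - 8) + 55/(t - 8)²


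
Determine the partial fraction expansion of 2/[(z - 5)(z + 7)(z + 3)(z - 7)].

Using Heaviside cover-up: (-1/96)/(z - 5) - (1/336)/(z + 7) + (1/160)/(z + 3) + (1/140)/(z - 7)


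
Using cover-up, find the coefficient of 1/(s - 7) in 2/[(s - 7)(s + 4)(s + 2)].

Cover (s - 7), set s=7: 2/[(7 + 4)(7 + 2)] = 2/99


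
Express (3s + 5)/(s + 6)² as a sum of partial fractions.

(3s + 5) = P(s + 6) + Q. At s = -6: Q = 3·(-6) + 5 = -13. Coeff of s: P = 3
Result: 3/(s + 6) - 13/(s + 6)²


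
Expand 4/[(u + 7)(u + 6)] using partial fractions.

4/(u + 7)(u + 6) = P/(u + 7) + Q/(u + 6). P = 4/(-7 + 6) = -4, Q = 4/(-6 + 7) = 4
Result: -4/(u + 7) + 4/(u + 6)


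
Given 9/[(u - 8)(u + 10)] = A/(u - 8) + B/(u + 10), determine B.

Cover-up at u = -10: B = 9/(-10 - 8) = -9/18 = -1/2


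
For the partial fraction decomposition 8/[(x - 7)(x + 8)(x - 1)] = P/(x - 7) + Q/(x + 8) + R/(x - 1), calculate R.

Cover-up at x = 1: R = 8/[(1 - 7)(1 + 8)] = 8/[(-6)(9)] = -8/54 = -4/27


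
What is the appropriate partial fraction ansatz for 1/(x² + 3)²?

Repeated quadratic factor: (Px + Q)/(x² + 3) + (Rx + S)/(x² + 3)²


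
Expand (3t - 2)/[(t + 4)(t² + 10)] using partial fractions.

At t=-4: A = (3·(-4) - 2)/((-4)² + 10) = -7/13. B = -A = 7/13, C = 3 - (-4)·A = 11/13
Result: (-7/13)/(t + 4) + ((7/13)t + 11/13)/(t² + 10)


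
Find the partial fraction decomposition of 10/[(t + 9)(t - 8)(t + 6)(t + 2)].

Using Heaviside cover-up: (-10/357)/(t + 9) + (1/238)/(t - 8) + (5/84)/(t + 6) - (1/28)/(t + 2)


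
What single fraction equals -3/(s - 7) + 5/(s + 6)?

Common denominator (s - 7)(s + 6). Numerator: -3(s + 6) + 5(s - 7) = (-3s - 18) + (5s - 35) = 2s - 53
Result: (2s - 53)/[(s - 7)(s + 6)]


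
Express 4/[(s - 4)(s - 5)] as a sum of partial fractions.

4/(s - 4)(s - 5) = P/(s - 4) + Q/(s - 5). P = 4/(4 - 5) = -4, Q = 4/(5 - 4) = 4
Result: -4/(s - 4) + 4/(s - 5)


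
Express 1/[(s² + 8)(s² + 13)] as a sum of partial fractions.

Coefficient matching gives α = γ = 0, β = 1/(13-8) = 1/5, δ = -β = -1/5
Result: (1/5)/(s² + 8) - (1/5)/(s² + 13)


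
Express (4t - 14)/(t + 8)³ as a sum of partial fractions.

(4t - 14) = α(t + 8)² + β(t + 8) + γ. At t = -8: γ = 4·(-8) - 14 = -46. Coefficients: α = 0, β = 4
Result: 4/(t + 8)² - 46/(t + 8)³


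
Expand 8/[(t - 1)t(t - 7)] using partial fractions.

Using cover-up method: α = -4/3, β = 8/7, γ = 4/21
Result: (-4/3)/(t - 1) + (8/7)/t + (4/21)/(t - 7)


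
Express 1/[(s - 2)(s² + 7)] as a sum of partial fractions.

Cover-up at s = 2: α = 1/(2² + 7) = 1/11. Then β = -α = -1/11, γ = -α·(0 + 2) = -2/11
Result: (1/11)/(s - 2) - ((1/11)s + 2/11)/(s² + 7)


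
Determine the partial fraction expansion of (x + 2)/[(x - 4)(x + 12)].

At x=4: α = (1·4 + 2)/(4 + 12) = 3/8. At x=-12: β = (1·(-12) + 2)/(-12 - 4) = 5/8
Result: (3/8)/(x - 4) + (5/8)/(x + 12)


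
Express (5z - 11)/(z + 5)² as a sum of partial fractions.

(5z - 11) = A(z + 5) + B. At z = -5: B = 5·(-5) - 11 = -36. Coeff of z: A = 5
Result: 5/(z + 5) - 36/(z + 5)²


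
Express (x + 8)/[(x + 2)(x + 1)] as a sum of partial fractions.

At x=-2: α = (1·(-2) + 8)/(-2 + 1) = -6. At x=-1: β = (1·(-1) + 8)/(-1 + 2) = 7
Result: -6/(x + 2) + 7/(x + 1)


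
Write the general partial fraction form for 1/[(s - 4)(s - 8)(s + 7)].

Three distinct linear factors: A/(s - 4) + B/(s - 8) + C/(s + 7)


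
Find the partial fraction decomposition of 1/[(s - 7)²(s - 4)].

Cover-up at s=4: R = 1/(4 - 7)² = 1/9. Cover-up at s=7: Q = 1/(7 - 4) = 1/3. Comparing s² coeff: P = -R = -1/9
Result: (-1/9)/(s - 7) + (1/3)/(s - 7)² + (1/9)/(s - 4)


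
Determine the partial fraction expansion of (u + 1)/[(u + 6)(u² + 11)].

At u=-6: P = (1·(-6) + 1)/((-6)² + 11) = -5/47. Q = -P = 5/47, R = 1 - (-6)·P = 17/47
Result: (-5/47)/(u + 6) + ((5/47)u + 17/47)/(u² + 11)


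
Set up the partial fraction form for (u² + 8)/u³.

Repeated linear factor (power 3): α/u + β/u² + γ/u³


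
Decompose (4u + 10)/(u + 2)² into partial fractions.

(4u + 10) = α(u + 2) + β. At u = -2: β = 4·(-2) + 10 = 2. Coeff of u: α = 4
Result: 4/(u + 2) + 2/(u + 2)²


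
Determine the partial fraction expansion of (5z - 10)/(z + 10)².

(5z - 10) = A(z + 10) + B. At z = -10: B = 5·(-10) - 10 = -60. Coeff of z: A = 5
Result: 5/(z + 10) - 60/(z + 10)²


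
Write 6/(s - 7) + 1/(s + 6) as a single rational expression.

Common denominator (s - 7)(s + 6). Numerator: 6(s + 6) + 1(s - 7) = (6s + 36) + (s - 7) = 7s + 29
Result: (7s + 29)/[(s - 7)(s + 6)]


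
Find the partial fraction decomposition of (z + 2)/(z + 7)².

(z + 2) = α(z + 7) + β. At z = -7: β = 1·(-7) + 2 = -5. Coeff of z: α = 1
Result: 1/(z + 7) - 5/(z + 7)²


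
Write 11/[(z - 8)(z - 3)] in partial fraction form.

11/(z - 8)(z - 3) = P/(z - 8) + Q/(z - 3). P = 11/(8 - 3) = 11/5, Q = 11/(3 - 8) = -11/5
Result: (11/5)/(z - 8) - (11/5)/(z - 3)


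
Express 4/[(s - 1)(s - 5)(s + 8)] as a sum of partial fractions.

Using cover-up method: A = -1/9, B = 1/13, C = 4/117
Result: (-1/9)/(s - 1) + (1/13)/(s - 5) + (4/117)/(s + 8)


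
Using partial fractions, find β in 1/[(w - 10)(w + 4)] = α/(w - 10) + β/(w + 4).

Cover-up at w = -4: β = 1/(-4 - 10) = -1/14


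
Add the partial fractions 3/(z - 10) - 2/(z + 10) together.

Common denominator (z - 10)(z + 10). Numerator: 3(z + 10) - 2(z - 10) = (3z + 30) - (2z - 20) = z + 50
Result: (z + 50)/[(z - 10)(z + 10)]


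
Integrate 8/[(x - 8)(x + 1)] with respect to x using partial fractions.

Decompose: 8/[(x - 8)(x + 1)] = (8/9)/(x - 8) - (8/9)/(x + 1). Integrate each term: (8/9) ln|(x - 8)| - (8/9) ln|(x + 1)| + C


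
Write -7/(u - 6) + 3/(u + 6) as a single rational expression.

Common denominator (u - 6)(u + 6). Numerator: -7(u + 6) + 3(u - 6) = (-7u - 42) + (3u - 18) = -4u - 60
Result: (-4u - 60)/[(u - 6)(u + 6)]


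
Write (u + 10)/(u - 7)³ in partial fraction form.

(u + 10) = A(u - 7)² + B(u - 7) + C. At u = 7: C = 1·7 + 10 = 17. Coefficients: A = 0, B = 1
Result: 1/(u - 7)² + 17/(u - 7)³


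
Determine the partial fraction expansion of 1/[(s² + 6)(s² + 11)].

Coefficient matching gives A = C = 0, B = 1/(11-6) = 1/5, D = -B = -1/5
Result: (1/5)/(s² + 6) - (1/5)/(s² + 11)


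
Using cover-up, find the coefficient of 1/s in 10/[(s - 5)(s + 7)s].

Cover s, set s=0: 10/[(0 - 5)(0 + 7)] = -2/7


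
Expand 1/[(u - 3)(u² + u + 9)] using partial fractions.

Cover-up at u = 3: α = 1/(3² + 1·3 + 9) = 1/21. Then β = -α = -1/21, γ = -α·(1 + 3) = -4/21
Result: (1/21)/(u - 3) - ((1/21)u + 4/21)/(u² + u + 9)


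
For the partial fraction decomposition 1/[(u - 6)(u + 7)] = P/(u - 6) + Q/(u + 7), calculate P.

Cover-up at u = 6: P = 1/(6 + 7) = 1/13


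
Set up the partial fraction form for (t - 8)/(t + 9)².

Repeated linear factor: P/(t + 9) + Q/(t + 9)²


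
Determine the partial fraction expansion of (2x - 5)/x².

(2x - 5) = Px + Q. At x = 0: Q = 2·0 - 5 = -5. Coeff of x: P = 2
Result: 2/x - 5/x²


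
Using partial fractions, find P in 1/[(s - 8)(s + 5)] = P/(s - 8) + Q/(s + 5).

Cover-up at s = 8: P = 1/(8 + 5) = 1/13


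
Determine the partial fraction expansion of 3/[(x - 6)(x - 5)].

3/(x - 6)(x - 5) = A/(x - 6) + B/(x - 5). A = 3/(6 - 5) = 3, B = 3/(5 - 6) = -3
Result: 3/(x - 6) - 3/(x - 5)


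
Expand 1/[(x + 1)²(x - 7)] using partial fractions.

Cover-up at x=7: R = 1/(7 + 1)² = 1/64. Cover-up at x=-1: Q = 1/(-1 - 7) = -1/8. Comparing x² coeff: P = -R = -1/64
Result: (-1/64)/(x + 1) - (1/8)/(x + 1)² + (1/64)/(x - 7)


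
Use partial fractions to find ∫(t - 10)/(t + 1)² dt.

Decompose: A = 1, B = 1·(-1) - 10 = -11, so (t - 10)/(t + 1)² = 1/(t + 1) - 11/(t + 1)². Integrate: ∫ A/(t + 1) dt = ln|(t + 1)|; ∫ B/(t + 1)² dt = 11/(t + 1). Sum: ln|(t + 1)| + 11/(t + 1) + C


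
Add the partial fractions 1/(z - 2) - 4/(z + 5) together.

Common denominator (z - 2)(z + 5). Numerator: 1(z + 5) - 4(z - 2) = (z + 5) - (4z - 8) = -3z + 13
Result: (-3z + 13)/[(z - 2)(z + 5)]


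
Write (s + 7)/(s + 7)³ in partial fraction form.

(s + 7) = A(s + 7)² + B(s + 7) + C. At s = -7: C = 1·(-7) + 7 = 0. Coefficients: A = 0, B = 1
Result: 1/(s + 7)²


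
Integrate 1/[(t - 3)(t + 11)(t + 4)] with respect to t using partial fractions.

Cover-up: α = 1/98, β = 1/98, γ = -1/49. Decomposition: (1/98)/(t - 3) + (1/98)/(t + 11) - (1/49)/(t + 4). Integrate each term: (1/98) ln|(t - 3)| + (1/98) ln|(t + 11)| - (1/49) ln|(t + 4)| + C


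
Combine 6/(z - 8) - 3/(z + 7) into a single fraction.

Common denominator (z - 8)(z + 7). Numerator: 6(z + 7) - 3(z - 8) = (6z + 42) - (3z - 24) = 3z + 66
Result: (3z + 66)/[(z - 8)(z + 7)]


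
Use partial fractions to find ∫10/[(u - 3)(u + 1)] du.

Decompose: 10/[(u - 3)(u + 1)] = (5/2)/(u - 3) - (5/2)/(u + 1). Integrate each term: (5/2) ln|(u - 3)| - (5/2) ln|(u + 1)| + C


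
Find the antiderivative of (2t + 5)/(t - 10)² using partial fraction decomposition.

Decompose: A = 2, B = 2·10 + 5 = 25, so (2t + 5)/(t - 10)² = 2/(t - 10) + 25/(t - 10)². Integrate: ∫ A/(t - 10) dt = 2 ln|(t - 10)|; ∫ B/(t - 10)² dt = -25/(t - 10). Sum: 2 ln|(t - 10)| - 25/(t - 10) + C


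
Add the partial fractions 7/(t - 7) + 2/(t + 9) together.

Common denominator (t - 7)(t + 9). Numerator: 7(t + 9) + 2(t - 7) = (7t + 63) + (2t - 14) = 9t + 49
Result: (9t + 49)/[(t - 7)(t + 9)]


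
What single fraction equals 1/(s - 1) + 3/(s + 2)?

Common denominator (s - 1)(s + 2). Numerator: 1(s + 2) + 3(s - 1) = (s + 2) + (3s - 3) = 4s - 1
Result: (4s - 1)/[(s - 1)(s + 2)]


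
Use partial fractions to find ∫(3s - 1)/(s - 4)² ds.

Decompose: α = 3, β = 3·4 - 1 = 11, so (3s - 1)/(s - 4)² = 3/(s - 4) + 11/(s - 4)². Integrate: ∫ α/(s - 4) ds = 3 ln|(s - 4)|; ∫ β/(s - 4)² ds = -11/(s - 4). Sum: 3 ln|(s - 4)| - 11/(s - 4) + C


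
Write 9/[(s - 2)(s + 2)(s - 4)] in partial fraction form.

Using cover-up method: A = -9/8, B = 3/8, C = 3/4
Result: (-9/8)/(s - 2) + (3/8)/(s + 2) + (3/4)/(s - 4)


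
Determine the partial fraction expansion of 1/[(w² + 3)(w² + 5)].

Coefficient matching gives A = C = 0, B = 1/(5-3) = 1/2, D = -B = -1/2
Result: (1/2)/(w² + 3) - (1/2)/(w² + 5)


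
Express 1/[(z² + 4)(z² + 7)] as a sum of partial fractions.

Coefficient matching gives A = C = 0, B = 1/(7-4) = 1/3, D = -B = -1/3
Result: (1/3)/(z² + 4) - (1/3)/(z² + 7)


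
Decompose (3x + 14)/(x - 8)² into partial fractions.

(3x + 14) = α(x - 8) + β. At x = 8: β = 3·8 + 14 = 38. Coeff of x: α = 3
Result: 3/(x - 8) + 38/(x - 8)²


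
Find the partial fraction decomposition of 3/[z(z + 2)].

3/z(z + 2) = A/z + B/(z + 2). A = 3/(0 + 2) = 3/2, B = 3/(-2 - 0) = -3/2
Result: (3/2)/z - (3/2)/(z + 2)


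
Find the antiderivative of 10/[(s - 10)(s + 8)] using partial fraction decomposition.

Decompose: 10/[(s - 10)(s + 8)] = (5/9)/(s - 10) - (5/9)/(s + 8). Integrate each term: (5/9) ln|(s - 10)| - (5/9) ln|(s + 8)| + C


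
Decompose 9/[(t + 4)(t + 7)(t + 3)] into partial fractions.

Using cover-up method: P = -3, Q = 3/4, R = 9/4
Result: -3/(t + 4) + (3/4)/(t + 7) + (9/4)/(t + 3)


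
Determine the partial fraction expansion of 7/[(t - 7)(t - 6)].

7/(t - 7)(t - 6) = P/(t - 7) + Q/(t - 6). P = 7/(7 - 6) = 7, Q = 7/(6 - 7) = -7
Result: 7/(t - 7) - 7/(t - 6)


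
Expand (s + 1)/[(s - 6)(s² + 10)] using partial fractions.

At s=6: A = (1·6 + 1)/(6² + 10) = 7/46. B = -A = -7/46, C = 1 - 6·A = 2/23
Result: (7/46)/(s - 6) - ((7/46)s - 2/23)/(s² + 10)


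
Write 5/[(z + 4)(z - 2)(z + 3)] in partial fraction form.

Using cover-up method: P = 5/6, Q = 1/6, R = -1
Result: (5/6)/(z + 4) + (1/6)/(z - 2) - 1/(z + 3)


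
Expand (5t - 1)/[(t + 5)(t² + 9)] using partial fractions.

At t=-5: A = (5·(-5) - 1)/((-5)² + 9) = -13/17. B = -A = 13/17, C = 5 - (-5)·A = 20/17
Result: (-13/17)/(t + 5) + ((13/17)t + 20/17)/(t² + 9)


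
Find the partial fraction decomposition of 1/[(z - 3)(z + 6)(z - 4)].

Using cover-up method: A = -1/9, B = 1/90, C = 1/10
Result: (-1/9)/(z - 3) + (1/90)/(z + 6) + (1/10)/(z - 4)


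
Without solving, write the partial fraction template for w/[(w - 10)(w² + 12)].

Linear + irreducible quadratic: A/(w - 10) + (Bw + C)/(w² + 12)


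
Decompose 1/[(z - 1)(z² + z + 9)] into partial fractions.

Cover-up at z = 1: P = 1/(1² + 1·1 + 9) = 1/11. Then Q = -P = -1/11, R = -P·(1 + 1) = -2/11
Result: (1/11)/(z - 1) - ((1/11)z + 2/11)/(z² + z + 9)


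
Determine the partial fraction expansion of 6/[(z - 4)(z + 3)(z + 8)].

Using cover-up method: α = 1/14, β = -6/35, γ = 1/10
Result: (1/14)/(z - 4) - (6/35)/(z + 3) + (1/10)/(z + 8)


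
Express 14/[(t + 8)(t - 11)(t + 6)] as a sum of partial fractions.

Using cover-up method: α = 7/19, β = 14/323, γ = -7/17
Result: (7/19)/(t + 8) + (14/323)/(t - 11) - (7/17)/(t + 6)


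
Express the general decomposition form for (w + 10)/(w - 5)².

Repeated linear factor: α/(w - 5) + β/(w - 5)²


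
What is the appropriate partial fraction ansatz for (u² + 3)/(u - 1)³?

Repeated linear factor (power 3): P/(u - 1) + Q/(u - 1)² + R/(u - 1)³


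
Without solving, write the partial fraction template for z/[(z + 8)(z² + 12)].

Linear + irreducible quadratic: A/(z + 8) + (Bz + C)/(z² + 12)


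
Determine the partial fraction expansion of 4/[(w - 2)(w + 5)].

4/(w - 2)(w + 5) = α/(w - 2) + β/(w + 5). α = 4/(2 + 5) = 4/7, β = 4/(-5 - 2) = -4/7
Result: (4/7)/(w - 2) - (4/7)/(w + 5)


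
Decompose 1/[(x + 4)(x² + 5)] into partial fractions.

Cover-up at x = -4: α = 1/((-4)² + 5) = 1/21. Then β = -α = -1/21, γ = -α·(0 - 4) = 4/21
Result: (1/21)/(x + 4) - ((1/21)x - 4/21)/(x² + 5)


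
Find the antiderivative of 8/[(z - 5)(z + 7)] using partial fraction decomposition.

Decompose: 8/[(z - 5)(z + 7)] = (2/3)/(z - 5) - (2/3)/(z + 7). Integrate each term: (2/3) ln|(z - 5)| - (2/3) ln|(z + 7)| + C


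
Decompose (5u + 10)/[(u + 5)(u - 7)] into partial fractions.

At u=-5: A = (5·(-5) + 10)/(-5 - 7) = 5/4. At u=7: B = (5·7 + 10)/(7 + 5) = 15/4
Result: (5/4)/(u + 5) + (15/4)/(u - 7)


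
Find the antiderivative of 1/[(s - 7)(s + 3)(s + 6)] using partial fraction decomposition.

Cover-up: A = 1/130, B = -1/30, C = 1/39. Decomposition: (1/130)/(s - 7) - (1/30)/(s + 3) + (1/39)/(s + 6). Integrate each term: (1/130) ln|(s - 7)| - (1/30) ln|(s + 3)| + (1/39) ln|(s + 6)| + C


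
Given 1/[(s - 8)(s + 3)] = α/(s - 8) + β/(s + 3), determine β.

Cover-up at s = -3: β = 1/(-3 - 8) = -1/11


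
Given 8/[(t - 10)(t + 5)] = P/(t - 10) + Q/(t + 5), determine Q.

Cover-up at t = -5: Q = 8/(-5 - 10) = -8/15


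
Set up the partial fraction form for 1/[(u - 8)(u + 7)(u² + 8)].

Two linear + quadratic: α/(u - 8) + β/(u + 7) + (γu + δ)/(u² + 8)


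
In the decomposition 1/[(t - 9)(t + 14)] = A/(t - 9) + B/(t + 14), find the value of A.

Cover-up at t = 9: A = 1/(9 + 14) = 1/23


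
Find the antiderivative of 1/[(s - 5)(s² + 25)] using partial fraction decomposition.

Cover-up at s=5: A = 1/(5²+25) = 1/50. Coeff matching: B = -1/50, C = -1/10. Decomposition: (1/50)/(s - 5) - ((1/50)s + 1/10)/(s² + 25). Integrate: linear → ln, quadratic → (1/2)ln + arctan: (1/50) ln|(s - 5)| - (1/100) ln(s² + 25) - (1/50) arctan(s/5) + C


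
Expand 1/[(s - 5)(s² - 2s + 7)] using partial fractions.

Cover-up at s = 5: P = 1/(5² - 2·5 + 7) = 1/22. Then Q = -P = -1/22, R = -P·(-2 + 5) = -3/22
Result: (1/22)/(s - 5) - ((1/22)s + 3/22)/(s² - 2s + 7)


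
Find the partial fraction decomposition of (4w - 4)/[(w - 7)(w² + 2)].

At w=7: A = (4·7 - 4)/(7² + 2) = 8/17. B = -A = -8/17, C = 4 - 7·A = 12/17
Result: (8/17)/(w - 7) - ((8/17)w - 12/17)/(w² + 2)


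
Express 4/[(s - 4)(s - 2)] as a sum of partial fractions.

4/(s - 4)(s - 2) = P/(s - 4) + Q/(s - 2). P = 4/(4 - 2) = 2, Q = 4/(2 - 4) = -2
Result: 2/(s - 4) - 2/(s - 2)


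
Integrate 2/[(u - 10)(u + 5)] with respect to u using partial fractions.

Decompose: 2/[(u - 10)(u + 5)] = (2/15)/(u - 10) - (2/15)/(u + 5). Integrate each term: (2/15) ln|(u - 10)| - (2/15) ln|(u + 5)| + C


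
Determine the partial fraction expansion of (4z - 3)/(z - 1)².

(4z - 3) = P(z - 1) + Q. At z = 1: Q = 4·1 - 3 = 1. Coeff of z: P = 4
Result: 4/(z - 1) + 1/(z - 1)²


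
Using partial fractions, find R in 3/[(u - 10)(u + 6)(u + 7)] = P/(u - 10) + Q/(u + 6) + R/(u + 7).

Cover-up at u = -7: R = 3/[(-7 - 10)(-7 + 6)] = 3/[(-17)(-1)] = 3/17


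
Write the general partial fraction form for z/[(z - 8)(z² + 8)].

Linear + irreducible quadratic: α/(z - 8) + (βz + γ)/(z² + 8)


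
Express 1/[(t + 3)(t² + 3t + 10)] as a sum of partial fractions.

Cover-up at t = -3: A = 1/((-3)² + 3·(-3) + 10) = 1/10. Then B = -A = -1/10, C = -A·(3 - 3) = 0
Result: (1/10)/(t + 3) - ((1/10)t)/(t² + 3t + 10)


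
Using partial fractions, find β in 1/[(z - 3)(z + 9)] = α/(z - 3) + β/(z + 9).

Cover-up at z = -9: β = 1/(-9 - 3) = -1/12


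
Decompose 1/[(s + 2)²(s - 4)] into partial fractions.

Cover-up at s=4: C = 1/(4 + 2)² = 1/36. Cover-up at s=-2: B = 1/(-2 - 4) = -1/6. Comparing s² coeff: A = -C = -1/36
Result: (-1/36)/(s + 2) - (1/6)/(s + 2)² + (1/36)/(s - 4)


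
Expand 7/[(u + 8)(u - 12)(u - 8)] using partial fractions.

Using cover-up method: A = 7/320, B = 7/80, C = -7/64
Result: (7/320)/(u + 8) + (7/80)/(u - 12) - (7/64)/(u - 8)


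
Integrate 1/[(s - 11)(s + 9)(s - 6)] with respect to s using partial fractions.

Cover-up: A = 1/100, B = 1/300, C = -1/75. Decomposition: (1/100)/(s - 11) + (1/300)/(s + 9) - (1/75)/(s - 6). Integrate each term: (1/100) ln|(s - 11)| + (1/300) ln|(s + 9)| - (1/75) ln|(s - 6)| + C


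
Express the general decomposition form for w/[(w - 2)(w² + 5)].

Linear + irreducible quadratic: P/(w - 2) + (Qw + R)/(w² + 5)


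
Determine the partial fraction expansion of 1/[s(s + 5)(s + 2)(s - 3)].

Using Heaviside cover-up: (-1/30)/s - (1/120)/(s + 5) + (1/30)/(s + 2) + (1/120)/(s - 3)


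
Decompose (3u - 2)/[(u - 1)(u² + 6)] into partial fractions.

At u=1: α = (3·1 - 2)/(1² + 6) = 1/7. β = -α = -1/7, γ = 3 - 1·α = 20/7
Result: (1/7)/(u - 1) - ((1/7)u - 20/7)/(u² + 6)


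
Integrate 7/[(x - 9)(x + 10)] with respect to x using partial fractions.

Decompose: 7/[(x - 9)(x + 10)] = (7/19)/(x - 9) - (7/19)/(x + 10). Integrate each term: (7/19) ln|(x - 9)| - (7/19) ln|(x + 10)| + C


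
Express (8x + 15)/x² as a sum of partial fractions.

(8x + 15) = αx + β. At x = 0: β = 8·0 + 15 = 15. Coeff of x: α = 8
Result: 8/x + 15/x²


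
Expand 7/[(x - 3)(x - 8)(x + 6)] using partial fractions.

Using cover-up method: A = -7/45, B = 1/10, C = 1/18
Result: (-7/45)/(x - 3) + (1/10)/(x - 8) + (1/18)/(x + 6)


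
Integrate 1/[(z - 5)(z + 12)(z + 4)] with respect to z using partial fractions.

Cover-up: P = 1/153, Q = 1/136, R = -1/72. Decomposition: (1/153)/(z - 5) + (1/136)/(z + 12) - (1/72)/(z + 4). Integrate each term: (1/153) ln|(z - 5)| + (1/136) ln|(z + 12)| - (1/72) ln|(z + 4)| + C


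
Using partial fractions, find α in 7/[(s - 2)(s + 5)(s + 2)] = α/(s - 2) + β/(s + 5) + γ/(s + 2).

Cover-up at s = 2: α = 7/[(2 + 5)(2 + 2)] = 7/[(7)(4)] = 7/28 = 1/4


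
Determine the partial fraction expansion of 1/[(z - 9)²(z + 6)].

Cover-up at z=-6: C = 1/(-6 - 9)² = 1/225. Cover-up at z=9: B = 1/(9 + 6) = 1/15. Comparing z² coeff: A = -C = -1/225
Result: (-1/225)/(z - 9) + (1/15)/(z - 9)² + (1/225)/(z + 6)


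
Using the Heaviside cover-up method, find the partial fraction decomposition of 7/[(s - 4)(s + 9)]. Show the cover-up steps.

Cover (s - 4): set s=4, get α = 7/(4 + 9) = 7/13. Cover (s + 9): set s=-9, get β = 7/(-9 - 4) = -7/13.
Result: (7/13)/(s - 4) - (7/13)/(s + 9)


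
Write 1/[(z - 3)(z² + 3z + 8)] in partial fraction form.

Cover-up at z = 3: A = 1/(3² + 3·3 + 8) = 1/26. Then B = -A = -1/26, C = -A·(3 + 3) = -3/13
Result: (1/26)/(z - 3) - ((1/26)z + 3/13)/(z² + 3z + 8)


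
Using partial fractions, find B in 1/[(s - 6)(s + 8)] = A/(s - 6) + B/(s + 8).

Cover-up at s = -8: B = 1/(-8 - 6) = -1/14


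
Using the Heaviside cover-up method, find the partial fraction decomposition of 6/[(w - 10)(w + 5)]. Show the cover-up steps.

Cover (w - 10): set w=10, get P = 6/(10 + 5) = 2/5. Cover (w + 5): set w=-5, get Q = 6/(-5 - 10) = -2/5.
Result: (2/5)/(w - 10) - (2/5)/(w + 5)


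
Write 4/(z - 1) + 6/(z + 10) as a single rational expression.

Common denominator (z - 1)(z + 10). Numerator: 4(z + 10) + 6(z - 1) = (4z + 40) + (6z - 6) = 10z + 34
Result: (10z + 34)/[(z - 1)(z + 10)]


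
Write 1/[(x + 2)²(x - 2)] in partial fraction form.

Cover-up at x=2: C = 1/(2 + 2)² = 1/16. Cover-up at x=-2: B = 1/(-2 - 2) = -1/4. Comparing x² coeff: A = -C = -1/16
Result: (-1/16)/(x + 2) - (1/4)/(x + 2)² + (1/16)/(x - 2)


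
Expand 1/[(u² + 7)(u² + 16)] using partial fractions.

Coefficient matching gives A = C = 0, B = 1/(16-7) = 1/9, D = -B = -1/9
Result: (1/9)/(u² + 7) - (1/9)/(u² + 16)


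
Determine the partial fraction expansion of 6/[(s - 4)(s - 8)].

6/(s - 4)(s - 8) = A/(s - 4) + B/(s - 8). A = 6/(4 - 8) = -3/2, B = 6/(8 - 4) = 3/2
Result: (-3/2)/(s - 4) + (3/2)/(s - 8)


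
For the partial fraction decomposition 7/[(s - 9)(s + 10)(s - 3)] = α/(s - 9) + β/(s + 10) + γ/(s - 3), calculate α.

Cover-up at s = 9: α = 7/[(9 + 10)(9 - 3)] = 7/[(19)(6)] = 7/114


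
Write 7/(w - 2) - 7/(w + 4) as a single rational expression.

Common denominator (w - 2)(w + 4). Numerator: 7(w + 4) - 7(w - 2) = (7w + 28) - (7w - 14) = 42
Result: (42)/[(w - 2)(w + 4)]


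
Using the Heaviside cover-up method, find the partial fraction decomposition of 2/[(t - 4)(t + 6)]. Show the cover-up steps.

Cover (t - 4): set t=4, get A = 2/(4 + 6) = 1/5. Cover (t + 6): set t=-6, get B = 2/(-6 - 4) = -1/5.
Result: (1/5)/(t - 4) - (1/5)/(t + 6)


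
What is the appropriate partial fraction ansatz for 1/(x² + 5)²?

Repeated quadratic factor: (Px + Q)/(x² + 5) + (Rx + S)/(x² + 5)²


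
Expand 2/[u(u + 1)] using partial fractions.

2/u(u + 1) = A/u + B/(u + 1). A = 2/(0 + 1) = 2, B = 2/(-1 - 0) = -2
Result: 2/u - 2/(u + 1)


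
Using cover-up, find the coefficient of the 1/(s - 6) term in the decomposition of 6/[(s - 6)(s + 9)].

Cover (s - 6), set s=6: 6/((s + 9) at s=6) = 6/(15) = 2/5


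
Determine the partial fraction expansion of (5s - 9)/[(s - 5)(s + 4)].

At s=5: P = (5·5 - 9)/(5 + 4) = 16/9. At s=-4: Q = (5·(-4) - 9)/(-4 - 5) = 29/9
Result: (16/9)/(s - 5) + (29/9)/(s + 4)


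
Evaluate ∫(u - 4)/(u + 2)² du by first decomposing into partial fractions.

Decompose: α = 1, β = 1·(-2) - 4 = -6, so (u - 4)/(u + 2)² = 1/(u + 2) - 6/(u + 2)². Integrate: ∫ α/(u + 2) du = ln|(u + 2)|; ∫ β/(u + 2)² du = 6/(u + 2). Sum: ln|(u + 2)| + 6/(u + 2) + C


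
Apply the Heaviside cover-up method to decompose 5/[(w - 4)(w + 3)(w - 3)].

Cover (w - 4), w=4: α = 5/[(4 + 3)(4 - 3)] = 5/7. Cover (w + 3), w=-3: β = 5/[(-3 - 4)(-3 - 3)] = 5/42. Cover (w - 3), w=3: γ = 5/[(3 - 4)(3 + 3)] = -5/6.
Result: (5/7)/(w - 4) + (5/42)/(w + 3) - (5/6)/(w - 3)


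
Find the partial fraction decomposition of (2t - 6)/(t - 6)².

(2t - 6) = A(t - 6) + B. At t = 6: B = 2·6 - 6 = 6. Coeff of t: A = 2
Result: 2/(t - 6) + 6/(t - 6)²


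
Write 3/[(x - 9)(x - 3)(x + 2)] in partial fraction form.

Using cover-up method: P = 1/22, Q = -1/10, R = 3/55
Result: (1/22)/(x - 9) - (1/10)/(x - 3) + (3/55)/(x + 2)


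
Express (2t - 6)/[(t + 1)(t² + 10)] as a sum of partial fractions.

At t=-1: P = (2·(-1) - 6)/((-1)² + 10) = -8/11. Q = -P = 8/11, R = 2 - (-1)·P = 14/11
Result: (-8/11)/(t + 1) + ((8/11)t + 14/11)/(t² + 10)


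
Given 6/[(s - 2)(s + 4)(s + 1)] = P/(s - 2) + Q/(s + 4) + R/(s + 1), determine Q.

Cover-up at s = -4: Q = 6/[(-4 - 2)(-4 + 1)] = 6/[(-6)(-3)] = 6/18 = 1/3


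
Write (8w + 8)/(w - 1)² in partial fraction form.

(8w + 8) = α(w - 1) + β. At w = 1: β = 8·1 + 8 = 16. Coeff of w: α = 8
Result: 8/(w - 1) + 16/(w - 1)²


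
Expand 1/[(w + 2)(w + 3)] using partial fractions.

1/(w + 2)(w + 3) = A/(w + 2) + B/(w + 3). A = 1/(-2 + 3) = 1, B = 1/(-3 + 2) = -1
Result: 1/(w + 2) - 1/(w + 3)


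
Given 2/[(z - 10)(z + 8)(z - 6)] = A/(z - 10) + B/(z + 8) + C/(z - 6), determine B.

Cover-up at z = -8: B = 2/[(-8 - 10)(-8 - 6)] = 2/[(-18)(-14)] = 2/252 = 1/126


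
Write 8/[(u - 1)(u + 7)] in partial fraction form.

8/(u - 1)(u + 7) = A/(u - 1) + B/(u + 7). A = 8/(1 + 7) = 1, B = 8/(-7 - 1) = -1
Result: 1/(u - 1) - 1/(u + 7)


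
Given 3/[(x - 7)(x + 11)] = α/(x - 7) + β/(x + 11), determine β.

Cover-up at x = -11: β = 3/(-11 - 7) = -3/18 = -1/6


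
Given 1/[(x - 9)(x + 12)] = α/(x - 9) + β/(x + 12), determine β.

Cover-up at x = -12: β = 1/(-12 - 9) = -1/21


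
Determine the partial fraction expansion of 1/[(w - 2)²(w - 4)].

Cover-up at w=4: C = 1/(4 - 2)² = 1/4. Cover-up at w=2: B = 1/(2 - 4) = -1/2. Comparing w² coeff: A = -C = -1/4
Result: (-1/4)/(w - 2) - (1/2)/(w - 2)² + (1/4)/(w - 4)


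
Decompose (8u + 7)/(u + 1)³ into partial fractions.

(8u + 7) = α(u + 1)² + β(u + 1) + γ. At u = -1: γ = 8·(-1) + 7 = -1. Coefficients: α = 0, β = 8
Result: 8/(u + 1)² - 1/(u + 1)³


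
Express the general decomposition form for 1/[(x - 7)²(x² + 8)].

Repeated linear + quadratic: P/(x - 7) + Q/(x - 7)² + (Rx + S)/(x² + 8)


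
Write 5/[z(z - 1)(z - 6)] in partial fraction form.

Using cover-up method: P = 5/6, Q = -1, R = 1/6
Result: (5/6)/z - 1/(z - 1) + (1/6)/(z - 6)


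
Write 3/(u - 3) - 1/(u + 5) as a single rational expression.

Common denominator (u - 3)(u + 5). Numerator: 3(u + 5) - 1(u - 3) = (3u + 15) - (u - 3) = 2u + 18
Result: (2u + 18)/[(u - 3)(u + 5)]


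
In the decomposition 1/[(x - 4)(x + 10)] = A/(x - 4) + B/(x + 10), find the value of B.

Cover-up at x = -10: B = 1/(-10 - 4) = -1/14


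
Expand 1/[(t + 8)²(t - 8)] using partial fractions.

Cover-up at t=8: γ = 1/(8 + 8)² = 1/256. Cover-up at t=-8: β = 1/(-8 - 8) = -1/16. Comparing t² coeff: α = -γ = -1/256
Result: (-1/256)/(t + 8) - (1/16)/(t + 8)² + (1/256)/(t - 8)


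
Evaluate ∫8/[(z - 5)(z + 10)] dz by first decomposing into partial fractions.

Decompose: 8/[(z - 5)(z + 10)] = (8/15)/(z - 5) - (8/15)/(z + 10). Integrate each term: (8/15) ln|(z - 5)| - (8/15) ln|(z + 10)| + C


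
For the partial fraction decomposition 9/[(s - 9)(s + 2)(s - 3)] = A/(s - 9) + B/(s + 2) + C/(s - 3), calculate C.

Cover-up at s = 3: C = 9/[(3 - 9)(3 + 2)] = 9/[(-6)(5)] = -9/30 = -3/10


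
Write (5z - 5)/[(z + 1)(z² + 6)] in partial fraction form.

At z=-1: P = (5·(-1) - 5)/((-1)² + 6) = -10/7. Q = -P = 10/7, R = 5 - (-1)·P = 25/7
Result: (-10/7)/(z + 1) + ((10/7)z + 25/7)/(z² + 6)


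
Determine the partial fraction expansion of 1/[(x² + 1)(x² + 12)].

Coefficient matching gives A = C = 0, B = 1/(12-1) = 1/11, D = -B = -1/11
Result: (1/11)/(x² + 1) - (1/11)/(x² + 12)


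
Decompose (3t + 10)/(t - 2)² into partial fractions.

(3t + 10) = α(t - 2) + β. At t = 2: β = 3·2 + 10 = 16. Coeff of t: α = 3
Result: 3/(t - 2) + 16/(t - 2)²


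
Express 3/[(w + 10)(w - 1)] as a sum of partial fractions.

3/(w + 10)(w - 1) = α/(w + 10) + β/(w - 1). α = 3/(-10 - 1) = -3/11, β = 3/(1 + 10) = 3/11
Result: (-3/11)/(w + 10) + (3/11)/(w - 1)


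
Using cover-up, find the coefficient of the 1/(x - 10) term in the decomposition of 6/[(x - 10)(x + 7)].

Cover (x - 10), set x=10: 6/((x + 7) at x=10) = 6/(17) = 6/17


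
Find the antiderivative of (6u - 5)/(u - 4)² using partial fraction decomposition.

Decompose: A = 6, B = 6·4 - 5 = 19, so (6u - 5)/(u - 4)² = 6/(u - 4) + 19/(u - 4)². Integrate: ∫ A/(u - 4) du = 6 ln|(u - 4)|; ∫ B/(u - 4)² du = -19/(u - 4). Sum: 6 ln|(u - 4)| - 19/(u - 4) + C


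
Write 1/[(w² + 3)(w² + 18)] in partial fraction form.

Coefficient matching gives A = C = 0, B = 1/(18-3) = 1/15, D = -B = -1/15
Result: (1/15)/(w² + 3) - (1/15)/(w² + 18)


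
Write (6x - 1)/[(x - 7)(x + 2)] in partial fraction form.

At x=7: P = (6·7 - 1)/(7 + 2) = 41/9. At x=-2: Q = (6·(-2) - 1)/(-2 - 7) = 13/9
Result: (41/9)/(x - 7) + (13/9)/(x + 2)


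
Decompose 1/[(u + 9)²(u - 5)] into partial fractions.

Cover-up at u=5: R = 1/(5 + 9)² = 1/196. Cover-up at u=-9: Q = 1/(-9 - 5) = -1/14. Comparing u² coeff: P = -R = -1/196
Result: (-1/196)/(u + 9) - (1/14)/(u + 9)² + (1/196)/(u - 5)


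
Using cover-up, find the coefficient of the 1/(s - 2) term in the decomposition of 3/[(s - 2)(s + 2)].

Cover (s - 2), set s=2: 3/((s + 2) at s=2) = 3/(4) = 3/4


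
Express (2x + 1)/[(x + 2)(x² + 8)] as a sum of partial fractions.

At x=-2: A = (2·(-2) + 1)/((-2)² + 8) = -1/4. B = -A = 1/4, C = 2 - (-2)·A = 3/2
Result: (-1/4)/(x + 2) + ((1/4)x + 3/2)/(x² + 8)


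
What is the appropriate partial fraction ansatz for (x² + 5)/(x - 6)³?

Repeated linear factor (power 3): α/(x - 6) + β/(x - 6)² + γ/(x - 6)³


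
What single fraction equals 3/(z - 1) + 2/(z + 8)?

Common denominator (z - 1)(z + 8). Numerator: 3(z + 8) + 2(z - 1) = (3z + 24) + (2z - 2) = 5z + 22
Result: (5z + 22)/[(z - 1)(z + 8)]


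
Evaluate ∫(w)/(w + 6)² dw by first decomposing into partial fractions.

Decompose: P = 1, Q = 1·(-6) + 0 = -6, so (w)/(w + 6)² = 1/(w + 6) - 6/(w + 6)². Integrate: ∫ P/(w + 6) dw = ln|(w + 6)|; ∫ Q/(w + 6)² dw = 6/(w + 6). Sum: ln|(w + 6)| + 6/(w + 6) + C


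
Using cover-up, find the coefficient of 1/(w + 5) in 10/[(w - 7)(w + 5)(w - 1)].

Cover (w + 5), set w=-5: 10/[(-5 - 7)(-5 - 1)] = 5/36


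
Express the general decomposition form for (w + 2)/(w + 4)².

Repeated linear factor: A/(w + 4) + B/(w + 4)²


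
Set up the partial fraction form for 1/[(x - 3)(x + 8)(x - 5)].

Three distinct linear factors: α/(x - 3) + β/(x + 8) + γ/(x - 5)


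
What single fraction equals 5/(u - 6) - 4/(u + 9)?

Common denominator (u - 6)(u + 9). Numerator: 5(u + 9) - 4(u - 6) = (5u + 45) - (4u - 24) = u + 69
Result: (u + 69)/[(u - 6)(u + 9)]


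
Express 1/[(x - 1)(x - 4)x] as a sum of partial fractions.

Using cover-up method: α = -1/3, β = 1/12, γ = 1/4
Result: (-1/3)/(x - 1) + (1/12)/(x - 4) + (1/4)/x


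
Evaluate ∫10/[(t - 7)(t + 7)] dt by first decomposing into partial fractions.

Decompose: 10/[(t - 7)(t + 7)] = (5/7)/(t - 7) - (5/7)/(t + 7). Integrate each term: (5/7) ln|(t - 7)| - (5/7) ln|(t + 7)| + C


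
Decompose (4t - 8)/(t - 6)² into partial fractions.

(4t - 8) = A(t - 6) + B. At t = 6: B = 4·6 - 8 = 16. Coeff of t: A = 4
Result: 4/(t - 6) + 16/(t - 6)²


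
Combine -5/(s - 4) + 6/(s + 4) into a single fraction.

Common denominator (s - 4)(s + 4). Numerator: -5(s + 4) + 6(s - 4) = (-5s - 20) + (6s - 24) = s - 44
Result: (s - 44)/[(s - 4)(s + 4)]
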